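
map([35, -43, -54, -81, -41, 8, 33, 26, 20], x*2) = 35*2=70, -43*2=-86, -54*2=-108, -81*2=-162, -41*2=-82, 8*2=16, 33*2=66, 26*2=52, 20*2=40
= [70, -86, -108, -162, -82, 16, 66, 52, 40]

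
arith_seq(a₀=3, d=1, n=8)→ a_0 = 3 + 0*1 = 3
a_1 = 3 + 1*1 = 4
a_2 = 3 + 2*1 = 5
...
= [3, 4, 5, 6, 7, 8, 9, 10]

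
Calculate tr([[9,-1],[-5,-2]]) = diagonal: 9 + (-2)
= 7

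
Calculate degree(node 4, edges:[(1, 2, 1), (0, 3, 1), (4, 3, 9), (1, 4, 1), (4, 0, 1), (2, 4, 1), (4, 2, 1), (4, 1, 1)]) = incident: (4,3), (1,4), (4,0), (2,4), (4,2), (4,1)
= 6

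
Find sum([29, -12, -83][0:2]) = 17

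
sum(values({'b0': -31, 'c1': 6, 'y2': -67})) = (-31) + 6 + (-67)
= -92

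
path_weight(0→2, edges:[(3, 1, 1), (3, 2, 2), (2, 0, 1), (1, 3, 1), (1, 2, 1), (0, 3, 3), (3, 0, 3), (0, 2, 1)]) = w(0→2)=1
= 1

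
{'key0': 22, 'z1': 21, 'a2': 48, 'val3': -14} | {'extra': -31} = {'key0': 22, 'z1': 21, 'a2': 48, 'val3': -14, 'extra': -31}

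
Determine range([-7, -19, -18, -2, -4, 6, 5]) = 25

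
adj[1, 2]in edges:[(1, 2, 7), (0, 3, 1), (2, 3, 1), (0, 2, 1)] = 7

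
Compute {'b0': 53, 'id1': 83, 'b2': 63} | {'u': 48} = {'b0': 53, 'id1': 83, 'b2': 63, 'u': 48}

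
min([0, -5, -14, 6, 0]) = -14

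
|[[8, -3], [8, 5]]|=64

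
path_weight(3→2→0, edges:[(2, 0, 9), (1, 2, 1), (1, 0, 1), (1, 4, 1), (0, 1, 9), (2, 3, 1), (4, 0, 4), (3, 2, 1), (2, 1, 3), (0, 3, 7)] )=w(3→2)=1 + w(2→0)=9
= 10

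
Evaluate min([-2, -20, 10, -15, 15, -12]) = -20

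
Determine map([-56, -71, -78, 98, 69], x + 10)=[-46, -61, -68, 108, 79]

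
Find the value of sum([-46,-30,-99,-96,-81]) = -352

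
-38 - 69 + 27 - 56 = -136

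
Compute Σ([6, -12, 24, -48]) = 6 + -12 + 24 + -48
= -30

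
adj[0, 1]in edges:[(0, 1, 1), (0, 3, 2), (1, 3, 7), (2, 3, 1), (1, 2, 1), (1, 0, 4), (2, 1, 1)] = 1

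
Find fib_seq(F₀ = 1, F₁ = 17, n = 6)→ F_2 = F_1 + F_0 = 18
F_3 = F_2 + F_1 = 35
F_4 = F_3 + F_2 = 53
...
= [1, 17, 18, 35, 53, 88]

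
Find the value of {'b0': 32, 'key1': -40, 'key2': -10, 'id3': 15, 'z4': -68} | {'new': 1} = {'b0': 32, 'key1': -40, 'key2': -10, 'id3': 15, 'z4': -68, 'new': 1}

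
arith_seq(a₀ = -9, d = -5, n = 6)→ [-9, -14, -19, -24, -29, -34]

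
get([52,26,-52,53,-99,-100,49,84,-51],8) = -51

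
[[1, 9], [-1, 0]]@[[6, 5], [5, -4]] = [[51, -31], [-6, -5]]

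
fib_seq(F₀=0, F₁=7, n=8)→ [0, 7, 7, 14, 21, 35, 56, 91]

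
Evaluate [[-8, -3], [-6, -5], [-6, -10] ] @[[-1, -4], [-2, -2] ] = [[14, 38], [16, 34], [26, 44]]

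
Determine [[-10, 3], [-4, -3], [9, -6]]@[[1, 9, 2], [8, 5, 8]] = C[0][0] = (-10)*(1) + (3)*(8) = 14
C[0][1] = (-10)*(9) + (3)*(5) = -75
C[0][2] = (-10)*(2) + (3)*(8) = 4
C[1][0] = (-4)*(1) + (-3)*(8) = -28
C[1][1] = (-4)*(9) + (-3)*(5) = -51
C[1][2] = (-4)*(2) + (-3)*(8) = -32
... (3 more cells)
= [[14, -75, 4], [-28, -51, -32], [-39, 51, -30]]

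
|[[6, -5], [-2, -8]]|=(6)*(-8) - (-5)*(-2)
= -58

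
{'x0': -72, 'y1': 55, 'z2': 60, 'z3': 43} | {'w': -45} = {'x0': -72, 'y1': 55, 'z2': 60, 'z3': 43, 'w': -45}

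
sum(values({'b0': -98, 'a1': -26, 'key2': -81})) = -205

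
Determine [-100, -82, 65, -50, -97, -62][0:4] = [-100, -82, 65, -50]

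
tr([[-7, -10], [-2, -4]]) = diagonal: (-7) + (-4)
= -11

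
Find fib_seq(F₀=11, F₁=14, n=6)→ F_2 = F_1 + F_0 = 25
F_3 = F_2 + F_1 = 39
F_4 = F_3 + F_2 = 64
...
= [11, 14, 25, 39, 64, 103]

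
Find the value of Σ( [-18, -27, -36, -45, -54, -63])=-243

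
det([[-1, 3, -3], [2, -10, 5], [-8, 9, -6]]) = 87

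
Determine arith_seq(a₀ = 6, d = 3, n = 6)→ [6, 9, 12, 15, 18, 21]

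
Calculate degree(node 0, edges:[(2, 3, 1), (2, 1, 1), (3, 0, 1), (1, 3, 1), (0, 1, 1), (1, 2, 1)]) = 2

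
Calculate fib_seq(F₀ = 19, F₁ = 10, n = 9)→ F_2 = F_1 + F_0 = 29
F_3 = F_2 + F_1 = 39
F_4 = F_3 + F_2 = 68
...
= [19, 10, 29, 39, 68, 107, 175, 282, 457]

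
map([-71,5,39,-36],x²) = [5041, 25, 1521, 1296]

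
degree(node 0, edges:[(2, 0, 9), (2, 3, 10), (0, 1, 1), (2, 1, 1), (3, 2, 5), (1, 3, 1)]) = incident: (2,0), (0,1)
= 2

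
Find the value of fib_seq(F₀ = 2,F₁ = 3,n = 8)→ [2, 3, 5, 8, 13, 21, 34, 55]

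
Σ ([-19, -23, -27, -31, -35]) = -135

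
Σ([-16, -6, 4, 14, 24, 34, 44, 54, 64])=(-16) + (-6) + 4 + 14 + 24 + 34 + 44 + 54 + 64
= 216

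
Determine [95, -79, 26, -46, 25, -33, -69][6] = -69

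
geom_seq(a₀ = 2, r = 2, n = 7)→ [2, 4, 8, 16, 32, 64, 128]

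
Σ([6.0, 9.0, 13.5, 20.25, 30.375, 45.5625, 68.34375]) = 6.0 + 9.0 + 13.5 + 20.25 + 30.375 + 45.5625 + 68.34375
= 193.03125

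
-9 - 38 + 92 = 45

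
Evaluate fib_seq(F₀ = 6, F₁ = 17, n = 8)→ F_2 = F_1 + F_0 = 23
F_3 = F_2 + F_1 = 40
F_4 = F_3 + F_2 = 63
...
= [6, 17, 23, 40, 63, 103, 166, 269]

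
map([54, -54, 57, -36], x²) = (54)²=2916, (-54)²=2916, (57)²=3249, (-36)²=1296
= [2916, 2916, 3249, 1296]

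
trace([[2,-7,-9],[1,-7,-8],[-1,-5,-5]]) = diagonal: 2 + (-7) + (-5)
= -10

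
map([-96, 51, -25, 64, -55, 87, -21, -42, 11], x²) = [9216, 2601, 625, 4096, 3025, 7569, 441, 1764, 121]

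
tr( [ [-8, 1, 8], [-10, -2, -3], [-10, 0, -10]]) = diagonal: (-8) + (-2) + (-10)
= -20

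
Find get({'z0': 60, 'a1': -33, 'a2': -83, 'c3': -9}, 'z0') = 60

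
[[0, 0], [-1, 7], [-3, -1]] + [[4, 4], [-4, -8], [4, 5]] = [[4, 4], [-5, -1], [1, 4]]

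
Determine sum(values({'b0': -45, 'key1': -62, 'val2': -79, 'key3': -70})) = (-45) + (-62) + (-79) + (-70)
= -256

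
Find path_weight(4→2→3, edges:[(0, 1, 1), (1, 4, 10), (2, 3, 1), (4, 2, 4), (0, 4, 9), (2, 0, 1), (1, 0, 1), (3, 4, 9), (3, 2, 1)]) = w(4→2)=4 + w(2→3)=1
= 5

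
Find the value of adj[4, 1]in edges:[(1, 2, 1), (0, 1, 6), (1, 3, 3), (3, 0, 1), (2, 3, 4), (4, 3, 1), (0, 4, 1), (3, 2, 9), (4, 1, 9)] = 9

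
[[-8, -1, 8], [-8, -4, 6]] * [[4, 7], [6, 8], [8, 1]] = [[26, -56], [-8, -82]]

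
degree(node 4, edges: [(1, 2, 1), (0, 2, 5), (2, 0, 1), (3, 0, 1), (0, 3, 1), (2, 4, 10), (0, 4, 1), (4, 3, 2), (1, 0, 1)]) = 3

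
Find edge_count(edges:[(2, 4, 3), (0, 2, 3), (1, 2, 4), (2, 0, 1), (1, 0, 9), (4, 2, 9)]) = 6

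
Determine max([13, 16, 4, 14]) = 16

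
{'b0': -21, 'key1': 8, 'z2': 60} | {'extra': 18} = {'b0': -21, 'key1': 8, 'z2': 60, 'extra': 18}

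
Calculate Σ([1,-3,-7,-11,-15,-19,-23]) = -77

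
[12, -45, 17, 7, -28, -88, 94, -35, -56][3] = 7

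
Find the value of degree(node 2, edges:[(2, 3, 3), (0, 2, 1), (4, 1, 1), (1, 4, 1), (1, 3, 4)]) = incident: (2,3), (0,2)
= 2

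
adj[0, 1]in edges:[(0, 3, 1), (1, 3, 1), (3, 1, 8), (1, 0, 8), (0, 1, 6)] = 6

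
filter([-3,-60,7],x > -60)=keep x where x > -60: -3✓, -60✗, 7✓
= [-3, 7]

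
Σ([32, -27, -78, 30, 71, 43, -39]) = 32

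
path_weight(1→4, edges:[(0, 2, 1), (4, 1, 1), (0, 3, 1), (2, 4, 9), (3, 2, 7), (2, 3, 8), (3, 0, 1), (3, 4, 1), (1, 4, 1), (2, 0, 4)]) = w(1→4)=1
= 1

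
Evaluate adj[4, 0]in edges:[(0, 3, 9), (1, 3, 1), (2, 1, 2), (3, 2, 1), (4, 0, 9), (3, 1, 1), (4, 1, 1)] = 9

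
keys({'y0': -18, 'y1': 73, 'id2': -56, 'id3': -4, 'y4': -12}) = ['y0', 'y1', 'id2', 'id3', 'y4']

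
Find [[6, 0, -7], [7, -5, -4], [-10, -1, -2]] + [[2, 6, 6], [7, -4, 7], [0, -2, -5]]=[[8, 6, -1], [14, -9, 3], [-10, -3, -7]]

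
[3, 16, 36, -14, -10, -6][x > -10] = keep x where x > -10: 3✓, 16✓, 36✓, -14✗, -10✗, -6✓
= [3, 16, 36, -6]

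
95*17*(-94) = -151810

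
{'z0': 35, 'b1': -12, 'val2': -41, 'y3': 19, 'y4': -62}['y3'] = 19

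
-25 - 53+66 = -12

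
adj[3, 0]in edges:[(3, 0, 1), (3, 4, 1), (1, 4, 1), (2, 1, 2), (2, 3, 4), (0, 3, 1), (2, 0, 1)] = 1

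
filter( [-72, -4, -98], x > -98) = [-72, -4]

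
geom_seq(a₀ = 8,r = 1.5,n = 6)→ [8.0, 12.0, 18.0, 27.0, 40.5, 60.75]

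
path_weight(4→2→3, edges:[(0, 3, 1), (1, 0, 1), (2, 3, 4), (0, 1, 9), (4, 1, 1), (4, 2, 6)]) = w(4→2)=6 + w(2→3)=4
= 10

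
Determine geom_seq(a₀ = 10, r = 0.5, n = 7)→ [10.0, 5.0, 2.5, 1.25, 0.625, 0.3125, 0.15625]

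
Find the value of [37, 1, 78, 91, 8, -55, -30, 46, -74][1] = 1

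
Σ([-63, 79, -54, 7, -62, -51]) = -144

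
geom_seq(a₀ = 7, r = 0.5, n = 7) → [7.0, 3.5, 1.75, 0.875, 0.4375, 0.21875, 0.109375]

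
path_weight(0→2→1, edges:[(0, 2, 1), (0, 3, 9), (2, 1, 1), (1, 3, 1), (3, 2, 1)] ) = w(0→2)=1 + w(2→1)=1
= 2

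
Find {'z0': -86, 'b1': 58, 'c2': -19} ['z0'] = -86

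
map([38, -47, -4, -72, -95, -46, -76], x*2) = [76, -94, -8, -144, -190, -92, -152]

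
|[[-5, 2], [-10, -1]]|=25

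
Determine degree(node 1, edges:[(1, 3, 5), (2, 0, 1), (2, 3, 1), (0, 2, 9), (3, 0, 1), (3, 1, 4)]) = incident: (1,3), (3,1)
= 2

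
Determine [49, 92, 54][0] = 49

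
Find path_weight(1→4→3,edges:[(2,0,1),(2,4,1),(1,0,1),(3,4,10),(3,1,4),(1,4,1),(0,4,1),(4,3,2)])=3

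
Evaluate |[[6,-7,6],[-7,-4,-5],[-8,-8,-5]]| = -11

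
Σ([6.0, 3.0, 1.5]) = 6.0 + 3.0 + 1.5
= 10.5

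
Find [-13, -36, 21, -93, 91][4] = 91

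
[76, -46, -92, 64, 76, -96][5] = -96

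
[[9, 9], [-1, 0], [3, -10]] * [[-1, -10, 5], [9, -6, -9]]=[[72, -144, -36], [1, 10, -5], [-93, 30, 105]]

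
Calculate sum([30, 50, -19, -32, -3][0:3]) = slice → [30, 50, -19]
30 + 50 + (-19)
= 61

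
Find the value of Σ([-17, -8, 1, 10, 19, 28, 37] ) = (-17) + (-8) + 1 + 10 + 19 + 28 + 37
= 70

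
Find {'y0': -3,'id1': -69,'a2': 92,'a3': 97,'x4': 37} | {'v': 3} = {'y0': -3, 'id1': -69, 'a2': 92, 'a3': 97, 'x4': 37, 'v': 3}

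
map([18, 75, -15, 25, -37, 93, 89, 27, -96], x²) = (18)²=324, (75)²=5625, (-15)²=225, (25)²=625, (-37)²=1369, (93)²=8649, (89)²=7921, (27)²=729, (-96)²=9216
= [324, 5625, 225, 625, 1369, 8649, 7921, 729, 9216]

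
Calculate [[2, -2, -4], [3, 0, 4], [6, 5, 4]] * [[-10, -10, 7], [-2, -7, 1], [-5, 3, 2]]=C[0][0] = (2)*(-10) + (-2)*(-2) + (-4)*(-5) = 4
C[0][1] = (2)*(-10) + (-2)*(-7) + (-4)*(3) = -18
C[0][2] = (2)*(7) + (-2)*(1) + (-4)*(2) = 4
C[1][0] = (3)*(-10) + (0)*(-2) + (4)*(-5) = -50
C[1][1] = (3)*(-10) + (0)*(-7) + (4)*(3) = -18
C[1][2] = (3)*(7) + (0)*(1) + (4)*(2) = 29
... (3 more cells)
= [[4, -18, 4], [-50, -18, 29], [-90, -83, 55]]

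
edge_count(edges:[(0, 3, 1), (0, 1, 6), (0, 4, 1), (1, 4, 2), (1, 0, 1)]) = 5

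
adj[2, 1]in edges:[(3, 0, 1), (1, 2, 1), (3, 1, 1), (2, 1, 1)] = 1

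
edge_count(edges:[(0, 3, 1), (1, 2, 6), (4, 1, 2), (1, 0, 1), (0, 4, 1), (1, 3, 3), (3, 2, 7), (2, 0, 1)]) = 8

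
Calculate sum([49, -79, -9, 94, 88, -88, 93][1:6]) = slice → [-79, -9, 94, 88, -88]
(-79) + (-9) + 94 + 88 + (-88)
= 6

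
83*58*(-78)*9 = -3379428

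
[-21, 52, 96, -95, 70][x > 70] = keep x where x > 70: -21✗, 52✗, 96✓, -95✗, 70✗
= [96]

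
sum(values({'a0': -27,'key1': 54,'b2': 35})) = (-27) + 54 + 35
= 62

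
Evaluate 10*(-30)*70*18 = -378000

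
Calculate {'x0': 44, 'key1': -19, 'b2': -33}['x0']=44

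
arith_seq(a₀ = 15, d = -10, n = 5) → [15, 5, -5, -15, -25]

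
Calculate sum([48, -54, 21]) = 15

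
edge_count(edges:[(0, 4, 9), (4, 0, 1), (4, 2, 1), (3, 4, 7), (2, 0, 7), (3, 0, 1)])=6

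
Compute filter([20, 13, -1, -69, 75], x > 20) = [75]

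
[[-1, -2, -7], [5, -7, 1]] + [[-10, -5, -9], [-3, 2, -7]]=[[-11, -7, -16], [2, -5, -6]]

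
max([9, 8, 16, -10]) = 16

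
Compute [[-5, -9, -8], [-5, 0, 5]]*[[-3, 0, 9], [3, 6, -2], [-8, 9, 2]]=C[0][0] = (-5)*(-3) + (-9)*(3) + (-8)*(-8) = 52
C[0][1] = (-5)*(0) + (-9)*(6) + (-8)*(9) = -126
C[0][2] = (-5)*(9) + (-9)*(-2) + (-8)*(2) = -43
C[1][0] = (-5)*(-3) + (0)*(3) + (5)*(-8) = -25
C[1][1] = (-5)*(0) + (0)*(6) + (5)*(9) = 45
C[1][2] = (-5)*(9) + (0)*(-2) + (5)*(2) = -35
= [[52, -126, -43], [-25, 45, -35]]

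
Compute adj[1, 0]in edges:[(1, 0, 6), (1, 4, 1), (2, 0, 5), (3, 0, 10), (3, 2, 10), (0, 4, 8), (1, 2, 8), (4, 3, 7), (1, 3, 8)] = 6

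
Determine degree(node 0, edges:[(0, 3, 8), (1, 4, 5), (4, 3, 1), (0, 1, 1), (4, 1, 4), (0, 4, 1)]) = incident: (0,3), (0,1), (0,4)
= 3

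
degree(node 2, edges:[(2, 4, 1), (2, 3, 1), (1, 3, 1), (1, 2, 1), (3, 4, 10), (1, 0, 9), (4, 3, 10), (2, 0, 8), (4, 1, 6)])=4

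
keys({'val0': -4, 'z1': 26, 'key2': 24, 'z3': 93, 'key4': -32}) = ['val0', 'z1', 'key2', 'z3', 'key4']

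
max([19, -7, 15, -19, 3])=19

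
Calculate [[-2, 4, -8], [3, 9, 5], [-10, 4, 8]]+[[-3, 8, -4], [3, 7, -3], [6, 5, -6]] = [[-5, 12, -12], [6, 16, 2], [-4, 9, 2]]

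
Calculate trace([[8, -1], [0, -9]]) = -1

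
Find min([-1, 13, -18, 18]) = -18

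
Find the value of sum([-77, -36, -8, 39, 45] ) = (-77) + (-36) + (-8) + 39 + 45
= -37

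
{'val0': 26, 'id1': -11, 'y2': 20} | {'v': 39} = {'val0': 26, 'id1': -11, 'y2': 20, 'v': 39}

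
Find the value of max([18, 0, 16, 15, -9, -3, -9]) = 18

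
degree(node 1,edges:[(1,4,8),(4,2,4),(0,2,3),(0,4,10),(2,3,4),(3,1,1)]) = 2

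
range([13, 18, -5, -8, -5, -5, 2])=26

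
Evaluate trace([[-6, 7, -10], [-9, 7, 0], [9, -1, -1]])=0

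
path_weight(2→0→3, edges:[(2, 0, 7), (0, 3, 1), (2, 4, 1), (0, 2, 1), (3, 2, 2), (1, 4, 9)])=8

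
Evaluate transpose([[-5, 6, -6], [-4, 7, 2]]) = [[-5, -4], [6, 7], [-6, 2]]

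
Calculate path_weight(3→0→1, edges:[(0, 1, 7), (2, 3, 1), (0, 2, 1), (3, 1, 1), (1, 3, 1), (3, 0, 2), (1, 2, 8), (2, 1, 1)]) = w(3→0)=2 + w(0→1)=7
= 9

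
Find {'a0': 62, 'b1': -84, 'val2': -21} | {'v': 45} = {'a0': 62, 'b1': -84, 'val2': -21, 'v': 45}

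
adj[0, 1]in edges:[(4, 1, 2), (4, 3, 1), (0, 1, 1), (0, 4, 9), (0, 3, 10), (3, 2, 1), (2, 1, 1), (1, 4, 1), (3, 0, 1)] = 1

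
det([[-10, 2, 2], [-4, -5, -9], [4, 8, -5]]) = (1)*(-10)*det([[-5, -9], [8, -5]]) + (-1)*(2)*det([[-4, -9], [4, -5]]) + (1)*(2)*det([[-4, -5], [4, 8]])
= -970 + -112 + -24
= -1106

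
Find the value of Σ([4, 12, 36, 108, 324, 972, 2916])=4372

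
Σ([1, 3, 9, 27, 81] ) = 1 + 3 + 9 + 27 + 81
= 121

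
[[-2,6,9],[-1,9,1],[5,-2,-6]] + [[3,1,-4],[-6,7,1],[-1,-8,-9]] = [[1, 7, 5], [-7, 16, 2], [4, -10, -15]]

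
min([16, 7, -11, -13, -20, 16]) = -20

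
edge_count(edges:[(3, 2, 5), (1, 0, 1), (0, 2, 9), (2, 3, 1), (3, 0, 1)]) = 5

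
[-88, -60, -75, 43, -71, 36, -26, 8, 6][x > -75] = keep x where x > -75: -88✗, -60✓, -75✗, 43✓, -71✓, 36✓, -26✓, 8✓, 6✓
= [-60, 43, -71, 36, -26, 8, 6]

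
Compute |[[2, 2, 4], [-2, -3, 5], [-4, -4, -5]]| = -6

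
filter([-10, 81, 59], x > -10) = [81, 59]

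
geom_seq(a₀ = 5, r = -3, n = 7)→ a_0 = 5*(-3)^0 = 5
a_1 = 5*(-3)^1 = -15
a_2 = 5*(-3)^2 = 45
...
= [5, -15, 45, -135, 405, -1215, 3645]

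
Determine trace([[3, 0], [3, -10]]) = diagonal: 3 + (-10)
= -7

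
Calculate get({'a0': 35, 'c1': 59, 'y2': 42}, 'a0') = 35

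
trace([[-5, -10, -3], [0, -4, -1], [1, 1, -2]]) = -11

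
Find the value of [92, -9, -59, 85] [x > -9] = [92, 85]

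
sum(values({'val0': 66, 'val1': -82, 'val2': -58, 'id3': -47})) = -121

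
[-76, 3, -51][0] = -76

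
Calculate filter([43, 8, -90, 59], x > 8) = keep x where x > 8: 43✓, 8✗, -90✗, 59✓
= [43, 59]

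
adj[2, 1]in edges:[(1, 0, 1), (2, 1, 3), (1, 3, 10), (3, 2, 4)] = 3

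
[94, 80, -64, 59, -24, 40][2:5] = [-64, 59, -24]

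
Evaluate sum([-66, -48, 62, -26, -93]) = (-66) + (-48) + 62 + (-26) + (-93)
= -171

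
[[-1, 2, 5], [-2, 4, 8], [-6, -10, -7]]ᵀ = [[-1, -2, -6], [2, 4, -10], [5, 8, -7]]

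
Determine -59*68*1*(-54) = 216648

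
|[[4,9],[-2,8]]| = (4)*(8) - (9)*(-2)
= 50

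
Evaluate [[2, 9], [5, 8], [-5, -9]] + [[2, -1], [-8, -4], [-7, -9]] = [[4, 8], [-3, 4], [-12, -18]]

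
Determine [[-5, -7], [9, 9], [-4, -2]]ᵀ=[[-5, 9, -4], [-7, 9, -2]]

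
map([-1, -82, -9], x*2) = -1*2=-2, -82*2=-164, -9*2=-18
= [-2, -164, -18]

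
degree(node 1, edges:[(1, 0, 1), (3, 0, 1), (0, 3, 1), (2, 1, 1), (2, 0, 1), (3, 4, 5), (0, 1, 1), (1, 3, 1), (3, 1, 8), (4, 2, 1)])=incident: (1,0), (2,1), (0,1), (1,3), (3,1)
= 5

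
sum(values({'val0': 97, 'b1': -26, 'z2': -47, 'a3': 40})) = 97 + (-26) + (-47) + 40
= 64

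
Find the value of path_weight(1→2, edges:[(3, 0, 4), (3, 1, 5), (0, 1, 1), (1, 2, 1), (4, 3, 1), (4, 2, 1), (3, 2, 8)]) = w(1→2)=1
= 1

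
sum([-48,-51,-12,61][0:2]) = slice → [-48, -51]
(-48) + (-51)
= -99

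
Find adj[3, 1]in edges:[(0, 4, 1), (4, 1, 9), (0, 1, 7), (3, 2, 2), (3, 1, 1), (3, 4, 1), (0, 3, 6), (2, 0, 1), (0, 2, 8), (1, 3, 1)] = 1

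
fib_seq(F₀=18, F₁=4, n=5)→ F_2 = F_1 + F_0 = 22
F_3 = F_2 + F_1 = 26
F_4 = F_3 + F_2 = 48
= [18, 4, 22, 26, 48]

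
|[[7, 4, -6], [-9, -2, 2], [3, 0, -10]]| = (1)*(7)*det([[-2, 2], [0, -10]]) + (-1)*(4)*det([[-9, 2], [3, -10]]) + (1)*(-6)*det([[-9, -2], [3, 0]])
= 140 + -336 + -36
= -232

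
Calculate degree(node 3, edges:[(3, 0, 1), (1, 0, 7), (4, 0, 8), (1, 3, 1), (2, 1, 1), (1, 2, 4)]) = 2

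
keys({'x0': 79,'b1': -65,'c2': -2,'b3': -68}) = ['x0', 'b1', 'c2', 'b3']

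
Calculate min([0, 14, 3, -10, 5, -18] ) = -18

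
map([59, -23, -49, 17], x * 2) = 59*2=118, -23*2=-46, -49*2=-98, 17*2=34
= [118, -46, -98, 34]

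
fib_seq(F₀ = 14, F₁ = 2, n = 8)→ F_2 = F_1 + F_0 = 16
F_3 = F_2 + F_1 = 18
F_4 = F_3 + F_2 = 34
...
= [14, 2, 16, 18, 34, 52, 86, 138]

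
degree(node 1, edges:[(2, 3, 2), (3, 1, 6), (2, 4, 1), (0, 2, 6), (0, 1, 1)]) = incident: (3,1), (0,1)
= 2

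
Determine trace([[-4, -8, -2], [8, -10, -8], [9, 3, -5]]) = -19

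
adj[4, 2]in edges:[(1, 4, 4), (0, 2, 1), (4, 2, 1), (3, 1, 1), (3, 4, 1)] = 1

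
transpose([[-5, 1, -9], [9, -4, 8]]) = [[-5, 9], [1, -4], [-9, 8]]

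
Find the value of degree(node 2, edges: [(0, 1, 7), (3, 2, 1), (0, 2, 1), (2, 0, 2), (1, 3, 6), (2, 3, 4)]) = incident: (3,2), (0,2), (2,0), (2,3)
= 4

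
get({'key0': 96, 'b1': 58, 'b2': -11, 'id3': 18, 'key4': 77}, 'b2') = -11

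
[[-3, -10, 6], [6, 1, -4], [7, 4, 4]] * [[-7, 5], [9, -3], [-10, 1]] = [[-129, 21], [7, 23], [-53, 27]]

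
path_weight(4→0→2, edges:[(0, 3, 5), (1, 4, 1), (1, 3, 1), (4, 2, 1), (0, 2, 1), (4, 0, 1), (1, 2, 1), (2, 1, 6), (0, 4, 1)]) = 2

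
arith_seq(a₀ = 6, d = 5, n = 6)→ [6, 11, 16, 21, 26, 31]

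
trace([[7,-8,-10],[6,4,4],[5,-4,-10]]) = diagonal: 7 + 4 + (-10)
= 1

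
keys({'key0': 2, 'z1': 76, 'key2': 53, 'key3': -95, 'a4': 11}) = ['key0', 'z1', 'key2', 'key3', 'a4']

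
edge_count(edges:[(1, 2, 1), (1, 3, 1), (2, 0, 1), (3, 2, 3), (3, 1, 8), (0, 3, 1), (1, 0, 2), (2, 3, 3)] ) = 8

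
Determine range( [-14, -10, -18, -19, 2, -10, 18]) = 37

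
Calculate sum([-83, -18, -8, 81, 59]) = 31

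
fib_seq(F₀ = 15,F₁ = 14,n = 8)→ F_2 = F_1 + F_0 = 29
F_3 = F_2 + F_1 = 43
F_4 = F_3 + F_2 = 72
...
= [15, 14, 29, 43, 72, 115, 187, 302]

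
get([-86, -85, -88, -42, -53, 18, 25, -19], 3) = -42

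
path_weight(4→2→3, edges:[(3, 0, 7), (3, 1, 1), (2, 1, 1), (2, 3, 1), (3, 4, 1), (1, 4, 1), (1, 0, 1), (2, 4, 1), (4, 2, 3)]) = w(4→2)=3 + w(2→3)=1
= 4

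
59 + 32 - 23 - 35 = 33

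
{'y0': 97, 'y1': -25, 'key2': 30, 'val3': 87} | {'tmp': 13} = {'y0': 97, 'y1': -25, 'key2': 30, 'val3': 87, 'tmp': 13}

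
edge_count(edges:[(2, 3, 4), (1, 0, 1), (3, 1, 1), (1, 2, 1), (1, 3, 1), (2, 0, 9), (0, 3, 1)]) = 7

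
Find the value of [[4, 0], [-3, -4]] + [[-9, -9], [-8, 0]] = [[-5, -9], [-11, -4]]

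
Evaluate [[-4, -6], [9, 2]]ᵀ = [[-4, 9], [-6, 2]]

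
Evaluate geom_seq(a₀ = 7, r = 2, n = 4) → [7, 14, 28, 56]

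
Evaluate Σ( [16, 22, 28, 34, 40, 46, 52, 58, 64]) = 360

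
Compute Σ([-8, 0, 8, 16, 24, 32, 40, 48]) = (-8) + 0 + 8 + 16 + 24 + 32 + 40 + 48
= 160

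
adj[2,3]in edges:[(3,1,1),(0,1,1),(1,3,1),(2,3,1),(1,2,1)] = 1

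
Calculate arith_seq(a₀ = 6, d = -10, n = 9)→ [6, -4, -14, -24, -34, -44, -54, -64, -74]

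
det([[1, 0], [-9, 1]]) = (1)*(1) - (0)*(-9)
= 1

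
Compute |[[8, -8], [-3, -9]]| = (8)*(-9) - (-8)*(-3)
= -96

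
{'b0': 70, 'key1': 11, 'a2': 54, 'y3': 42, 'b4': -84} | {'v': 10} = {'b0': 70, 'key1': 11, 'a2': 54, 'y3': 42, 'b4': -84, 'v': 10}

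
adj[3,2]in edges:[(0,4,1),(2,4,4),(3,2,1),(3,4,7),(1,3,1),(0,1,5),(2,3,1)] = 1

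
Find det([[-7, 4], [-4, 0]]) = 16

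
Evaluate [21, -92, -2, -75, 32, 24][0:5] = [21, -92, -2, -75, 32]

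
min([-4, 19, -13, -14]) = -14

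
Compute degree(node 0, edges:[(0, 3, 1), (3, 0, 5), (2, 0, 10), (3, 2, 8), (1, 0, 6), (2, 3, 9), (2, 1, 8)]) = 4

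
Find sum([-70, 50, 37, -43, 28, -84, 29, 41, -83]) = -95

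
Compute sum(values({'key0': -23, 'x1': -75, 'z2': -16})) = -114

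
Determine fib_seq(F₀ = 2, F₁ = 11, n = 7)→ [2, 11, 13, 24, 37, 61, 98]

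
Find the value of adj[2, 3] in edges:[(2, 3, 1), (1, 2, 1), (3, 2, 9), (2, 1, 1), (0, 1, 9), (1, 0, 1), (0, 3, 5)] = 1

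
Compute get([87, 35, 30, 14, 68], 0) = 87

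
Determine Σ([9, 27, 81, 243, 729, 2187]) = 3276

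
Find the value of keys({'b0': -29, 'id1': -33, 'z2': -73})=['b0', 'id1', 'z2']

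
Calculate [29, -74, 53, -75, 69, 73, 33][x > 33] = [53, 69, 73]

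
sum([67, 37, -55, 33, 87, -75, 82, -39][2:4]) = slice → [-55, 33]
(-55) + 33
= -22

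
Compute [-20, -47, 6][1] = -47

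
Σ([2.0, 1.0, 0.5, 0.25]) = 3.75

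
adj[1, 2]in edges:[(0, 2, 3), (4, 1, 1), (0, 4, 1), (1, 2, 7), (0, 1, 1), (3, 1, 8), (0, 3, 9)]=7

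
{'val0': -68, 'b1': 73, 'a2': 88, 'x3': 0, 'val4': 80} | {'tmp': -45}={'val0': -68, 'b1': 73, 'a2': 88, 'x3': 0, 'val4': 80, 'tmp': -45}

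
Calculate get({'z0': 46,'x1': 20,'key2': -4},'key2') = -4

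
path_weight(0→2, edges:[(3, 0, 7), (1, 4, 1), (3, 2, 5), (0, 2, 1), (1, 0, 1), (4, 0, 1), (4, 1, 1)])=1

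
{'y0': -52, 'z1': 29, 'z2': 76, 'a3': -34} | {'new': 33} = {'y0': -52, 'z1': 29, 'z2': 76, 'a3': -34, 'new': 33}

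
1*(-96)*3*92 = -26496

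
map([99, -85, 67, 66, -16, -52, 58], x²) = [9801, 7225, 4489, 4356, 256, 2704, 3364]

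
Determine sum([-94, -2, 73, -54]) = (-94) + (-2) + 73 + (-54)
= -77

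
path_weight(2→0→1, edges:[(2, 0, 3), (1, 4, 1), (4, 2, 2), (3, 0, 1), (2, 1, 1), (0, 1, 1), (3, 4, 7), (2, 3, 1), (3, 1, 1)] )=w(2→0)=3 + w(0→1)=1
= 4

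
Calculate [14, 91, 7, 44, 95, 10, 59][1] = 91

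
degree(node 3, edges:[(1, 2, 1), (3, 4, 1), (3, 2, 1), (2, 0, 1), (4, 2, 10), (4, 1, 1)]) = 2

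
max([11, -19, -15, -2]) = 11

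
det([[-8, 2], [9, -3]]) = 6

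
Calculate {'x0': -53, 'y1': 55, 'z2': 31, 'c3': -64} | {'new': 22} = {'x0': -53, 'y1': 55, 'z2': 31, 'c3': -64, 'new': 22}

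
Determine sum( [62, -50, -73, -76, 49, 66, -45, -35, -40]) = -142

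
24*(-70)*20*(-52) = 1747200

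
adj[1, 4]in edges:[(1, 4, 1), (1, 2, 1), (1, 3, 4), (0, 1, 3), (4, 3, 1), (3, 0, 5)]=1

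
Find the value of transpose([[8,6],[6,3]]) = [[8, 6], [6, 3]]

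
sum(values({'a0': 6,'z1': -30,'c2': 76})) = 52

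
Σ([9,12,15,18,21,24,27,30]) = 9 + 12 + 15 + 18 + 21 + 24 + 27 + 30
= 156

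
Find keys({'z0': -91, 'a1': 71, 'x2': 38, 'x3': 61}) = ['z0', 'a1', 'x2', 'x3']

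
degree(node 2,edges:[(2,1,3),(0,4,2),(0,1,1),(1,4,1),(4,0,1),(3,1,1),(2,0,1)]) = incident: (2,1), (2,0)
= 2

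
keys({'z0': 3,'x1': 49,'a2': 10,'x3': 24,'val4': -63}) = ['z0', 'x1', 'a2', 'x3', 'val4']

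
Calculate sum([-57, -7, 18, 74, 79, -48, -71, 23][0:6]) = slice → [-57, -7, 18, 74, 79, -48]
(-57) + (-7) + 18 + 74 + 79 + (-48)
= 59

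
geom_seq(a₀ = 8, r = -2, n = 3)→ a_0 = 8*(-2)^0 = 8
a_1 = 8*(-2)^1 = -16
a_2 = 8*(-2)^2 = 32
= [8, -16, 32]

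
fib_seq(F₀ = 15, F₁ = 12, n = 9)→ F_2 = F_1 + F_0 = 27
F_3 = F_2 + F_1 = 39
F_4 = F_3 + F_2 = 66
...
= [15, 12, 27, 39, 66, 105, 171, 276, 447]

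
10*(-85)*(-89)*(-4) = -302600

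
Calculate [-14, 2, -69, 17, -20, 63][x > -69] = [-14, 2, 17, -20, 63]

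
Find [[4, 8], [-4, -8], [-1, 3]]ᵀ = [[4, -4, -1], [8, -8, 3]]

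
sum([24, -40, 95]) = 24 + (-40) + 95
= 79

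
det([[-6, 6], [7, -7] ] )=(-6)*(-7) - (6)*(7)
= 0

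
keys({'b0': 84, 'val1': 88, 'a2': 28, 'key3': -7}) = ['b0', 'val1', 'a2', 'key3']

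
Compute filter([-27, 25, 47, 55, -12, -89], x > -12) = [25, 47, 55]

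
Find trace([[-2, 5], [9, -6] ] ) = diagonal: (-2) + (-6)
= -8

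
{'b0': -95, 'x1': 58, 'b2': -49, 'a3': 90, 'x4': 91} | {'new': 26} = {'b0': -95, 'x1': 58, 'b2': -49, 'a3': 90, 'x4': 91, 'new': 26}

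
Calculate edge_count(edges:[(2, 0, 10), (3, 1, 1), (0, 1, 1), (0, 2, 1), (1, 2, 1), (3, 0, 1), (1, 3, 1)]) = 7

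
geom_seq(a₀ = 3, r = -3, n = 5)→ a_0 = 3*(-3)^0 = 3
a_1 = 3*(-3)^1 = -9
a_2 = 3*(-3)^2 = 27
...
= [3, -9, 27, -81, 243]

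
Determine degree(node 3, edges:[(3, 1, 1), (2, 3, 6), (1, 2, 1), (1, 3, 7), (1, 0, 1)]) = 3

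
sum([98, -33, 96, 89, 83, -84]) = 249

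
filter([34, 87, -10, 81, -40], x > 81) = [87]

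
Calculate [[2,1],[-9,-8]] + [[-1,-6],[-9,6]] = [[1, -5], [-18, -2]]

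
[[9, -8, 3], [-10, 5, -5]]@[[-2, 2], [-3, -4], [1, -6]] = [[9, 32], [0, -10]]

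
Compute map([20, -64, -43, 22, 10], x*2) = [40, -128, -86, 44, 20]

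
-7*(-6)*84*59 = 208152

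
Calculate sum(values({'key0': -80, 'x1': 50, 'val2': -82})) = (-80) + 50 + (-82)
= -112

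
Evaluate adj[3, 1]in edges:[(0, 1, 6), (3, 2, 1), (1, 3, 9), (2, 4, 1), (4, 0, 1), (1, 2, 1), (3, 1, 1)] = 1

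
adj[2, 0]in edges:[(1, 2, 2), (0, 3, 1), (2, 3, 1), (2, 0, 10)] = 10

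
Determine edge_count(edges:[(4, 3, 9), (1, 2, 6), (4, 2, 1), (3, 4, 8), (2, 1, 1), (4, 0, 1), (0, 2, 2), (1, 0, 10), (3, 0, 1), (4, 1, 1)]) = 10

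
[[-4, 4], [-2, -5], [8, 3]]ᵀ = [[-4, -2, 8], [4, -5, 3]]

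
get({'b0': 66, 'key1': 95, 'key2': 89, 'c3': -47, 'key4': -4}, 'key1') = 95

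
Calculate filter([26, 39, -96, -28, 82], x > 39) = keep x where x > 39: 26✗, 39✗, -96✗, -28✗, 82✓
= [82]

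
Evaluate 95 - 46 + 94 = 143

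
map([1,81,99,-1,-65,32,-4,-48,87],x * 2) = 1*2=2, 81*2=162, 99*2=198, -1*2=-2, -65*2=-130, 32*2=64, -4*2=-8, -48*2=-96, 87*2=174
= [2, 162, 198, -2, -130, 64, -8, -96, 174]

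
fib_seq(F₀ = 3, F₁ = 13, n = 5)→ F_2 = F_1 + F_0 = 16
F_3 = F_2 + F_1 = 29
F_4 = F_3 + F_2 = 45
= [3, 13, 16, 29, 45]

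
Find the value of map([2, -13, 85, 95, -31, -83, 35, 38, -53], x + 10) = [12, -3, 95, 105, -21, -73, 45, 48, -43]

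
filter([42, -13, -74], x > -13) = keep x where x > -13: 42✓, -13✗, -74✗
= [42]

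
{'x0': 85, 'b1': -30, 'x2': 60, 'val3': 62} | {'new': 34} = {'x0': 85, 'b1': -30, 'x2': 60, 'val3': 62, 'new': 34}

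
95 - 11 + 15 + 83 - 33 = 149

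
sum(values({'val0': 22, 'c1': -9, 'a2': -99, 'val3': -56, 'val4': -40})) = -182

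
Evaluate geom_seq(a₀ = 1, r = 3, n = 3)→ a_0 = 1*3^0 = 1
a_1 = 1*3^1 = 3
a_2 = 1*3^2 = 9
= [1, 3, 9]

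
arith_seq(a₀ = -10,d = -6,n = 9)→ [-10, -16, -22, -28, -34, -40, -46, -52, -58]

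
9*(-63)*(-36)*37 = 755244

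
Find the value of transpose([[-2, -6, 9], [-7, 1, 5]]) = [[-2, -7], [-6, 1], [9, 5]]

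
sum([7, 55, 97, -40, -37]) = 82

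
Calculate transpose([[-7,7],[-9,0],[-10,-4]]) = [[-7, -9, -10], [7, 0, -4]]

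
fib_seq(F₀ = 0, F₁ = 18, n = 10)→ F_2 = F_1 + F_0 = 18
F_3 = F_2 + F_1 = 36
F_4 = F_3 + F_2 = 54
...
= [0, 18, 18, 36, 54, 90, 144, 234, 378, 612]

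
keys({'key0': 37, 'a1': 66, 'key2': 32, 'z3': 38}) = ['key0', 'a1', 'key2', 'z3']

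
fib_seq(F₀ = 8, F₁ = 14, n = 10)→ F_2 = F_1 + F_0 = 22
F_3 = F_2 + F_1 = 36
F_4 = F_3 + F_2 = 58
...
= [8, 14, 22, 36, 58, 94, 152, 246, 398, 644]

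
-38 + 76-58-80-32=-132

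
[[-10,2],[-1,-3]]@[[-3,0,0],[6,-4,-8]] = C[0][0] = (-10)*(-3) + (2)*(6) = 42
C[0][1] = (-10)*(0) + (2)*(-4) = -8
C[0][2] = (-10)*(0) + (2)*(-8) = -16
C[1][0] = (-1)*(-3) + (-3)*(6) = -15
C[1][1] = (-1)*(0) + (-3)*(-4) = 12
C[1][2] = (-1)*(0) + (-3)*(-8) = 24
= [[42, -8, -16], [-15, 12, 24]]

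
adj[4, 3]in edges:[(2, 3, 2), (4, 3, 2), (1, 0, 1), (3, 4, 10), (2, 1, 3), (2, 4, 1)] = 2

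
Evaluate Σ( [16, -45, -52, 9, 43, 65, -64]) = 16 + (-45) + (-52) + 9 + 43 + 65 + (-64)
= -28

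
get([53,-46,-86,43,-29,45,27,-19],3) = 43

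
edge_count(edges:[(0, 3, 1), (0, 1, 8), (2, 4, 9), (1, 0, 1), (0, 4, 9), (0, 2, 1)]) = 6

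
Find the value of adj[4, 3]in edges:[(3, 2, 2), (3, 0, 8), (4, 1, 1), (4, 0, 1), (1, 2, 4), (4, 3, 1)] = 1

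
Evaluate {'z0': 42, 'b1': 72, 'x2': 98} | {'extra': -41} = {'z0': 42, 'b1': 72, 'x2': 98, 'extra': -41}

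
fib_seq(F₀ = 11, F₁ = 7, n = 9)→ [11, 7, 18, 25, 43, 68, 111, 179, 290]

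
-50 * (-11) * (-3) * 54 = -89100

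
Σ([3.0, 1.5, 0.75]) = 3.0 + 1.5 + 0.75
= 5.25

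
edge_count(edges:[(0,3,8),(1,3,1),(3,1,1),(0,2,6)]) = 4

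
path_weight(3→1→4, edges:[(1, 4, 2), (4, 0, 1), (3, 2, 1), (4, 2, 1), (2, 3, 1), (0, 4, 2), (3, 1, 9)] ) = w(3→1)=9 + w(1→4)=2
= 11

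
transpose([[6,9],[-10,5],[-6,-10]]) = [[6, -10, -6], [9, 5, -10]]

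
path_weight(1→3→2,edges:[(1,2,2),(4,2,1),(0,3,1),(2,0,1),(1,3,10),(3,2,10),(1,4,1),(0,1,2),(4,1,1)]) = w(1→3)=10 + w(3→2)=10
= 20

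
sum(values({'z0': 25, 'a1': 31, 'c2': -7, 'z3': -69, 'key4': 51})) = 25 + 31 + (-7) + (-69) + 51
= 31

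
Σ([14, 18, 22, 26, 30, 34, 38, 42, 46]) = 270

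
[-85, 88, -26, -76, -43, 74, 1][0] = -85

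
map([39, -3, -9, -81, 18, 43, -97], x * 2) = [78, -6, -18, -162, 36, 86, -194]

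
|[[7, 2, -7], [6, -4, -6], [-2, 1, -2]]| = 160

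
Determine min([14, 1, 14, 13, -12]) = -12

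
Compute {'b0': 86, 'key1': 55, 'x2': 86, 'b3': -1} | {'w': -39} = {'b0': 86, 'key1': 55, 'x2': 86, 'b3': -1, 'w': -39}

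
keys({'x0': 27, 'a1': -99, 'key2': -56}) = ['x0', 'a1', 'key2']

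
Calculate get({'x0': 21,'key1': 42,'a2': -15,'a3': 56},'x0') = 21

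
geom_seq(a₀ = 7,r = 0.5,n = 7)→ [7.0, 3.5, 1.75, 0.875, 0.4375, 0.21875, 0.109375]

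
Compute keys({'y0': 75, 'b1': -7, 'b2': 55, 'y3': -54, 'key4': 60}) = ['y0', 'b1', 'b2', 'y3', 'key4']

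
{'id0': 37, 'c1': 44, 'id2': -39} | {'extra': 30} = {'id0': 37, 'c1': 44, 'id2': -39, 'extra': 30}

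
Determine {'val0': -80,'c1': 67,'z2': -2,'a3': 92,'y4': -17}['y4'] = -17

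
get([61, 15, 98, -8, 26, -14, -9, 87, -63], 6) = -9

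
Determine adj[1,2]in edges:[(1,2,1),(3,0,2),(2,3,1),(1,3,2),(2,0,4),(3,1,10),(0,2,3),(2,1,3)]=1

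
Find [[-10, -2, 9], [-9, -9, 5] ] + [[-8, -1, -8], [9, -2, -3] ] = [[-18, -3, 1], [0, -11, 2]]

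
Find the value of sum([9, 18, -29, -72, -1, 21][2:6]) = -81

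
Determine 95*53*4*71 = 1429940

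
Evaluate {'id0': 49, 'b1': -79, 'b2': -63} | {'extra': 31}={'id0': 49, 'b1': -79, 'b2': -63, 'extra': 31}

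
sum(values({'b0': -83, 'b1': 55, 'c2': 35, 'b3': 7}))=14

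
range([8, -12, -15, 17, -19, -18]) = 36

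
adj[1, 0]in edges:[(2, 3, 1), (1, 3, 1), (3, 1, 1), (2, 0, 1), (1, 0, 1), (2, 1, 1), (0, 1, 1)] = 1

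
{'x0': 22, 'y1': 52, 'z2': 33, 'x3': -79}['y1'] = 52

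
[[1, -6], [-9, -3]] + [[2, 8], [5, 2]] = [[3, 2], [-4, -1]]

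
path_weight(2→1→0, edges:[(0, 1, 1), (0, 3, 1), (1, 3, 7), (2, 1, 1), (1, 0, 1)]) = 2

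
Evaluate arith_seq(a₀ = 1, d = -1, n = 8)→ a_0 = 1 + 0*-1 = 1
a_1 = 1 + 1*-1 = 0
a_2 = 1 + 2*-1 = -1
...
= [1, 0, -1, -2, -3, -4, -5, -6]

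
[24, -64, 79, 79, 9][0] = 24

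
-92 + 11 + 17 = -64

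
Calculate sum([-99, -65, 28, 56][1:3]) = -37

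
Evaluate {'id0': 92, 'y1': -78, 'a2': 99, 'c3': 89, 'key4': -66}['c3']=89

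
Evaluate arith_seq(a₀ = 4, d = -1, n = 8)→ a_0 = 4 + 0*-1 = 4
a_1 = 4 + 1*-1 = 3
a_2 = 4 + 2*-1 = 2
...
= [4, 3, 2, 1, 0, -1, -2, -3]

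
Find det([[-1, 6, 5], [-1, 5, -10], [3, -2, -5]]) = (1)*(-1)*det([[5, -10], [-2, -5]]) + (-1)*(6)*det([[-1, -10], [3, -5]]) + (1)*(5)*det([[-1, 5], [3, -2]])
= 45 + -210 + -65
= -230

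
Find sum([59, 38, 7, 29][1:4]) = 74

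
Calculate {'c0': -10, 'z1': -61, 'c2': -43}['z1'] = -61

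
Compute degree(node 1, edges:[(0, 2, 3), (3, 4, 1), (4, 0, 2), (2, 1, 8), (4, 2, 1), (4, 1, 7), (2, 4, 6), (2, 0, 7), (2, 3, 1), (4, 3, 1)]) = incident: (2,1), (4,1)
= 2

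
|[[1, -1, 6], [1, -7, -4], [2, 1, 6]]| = 66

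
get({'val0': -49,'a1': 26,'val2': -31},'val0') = -49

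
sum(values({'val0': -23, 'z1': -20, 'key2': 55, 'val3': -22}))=-10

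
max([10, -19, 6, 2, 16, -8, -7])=16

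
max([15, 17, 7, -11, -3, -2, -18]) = 17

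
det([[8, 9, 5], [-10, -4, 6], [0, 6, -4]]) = (1)*(8)*det([[-4, 6], [6, -4]]) + (-1)*(9)*det([[-10, 6], [0, -4]]) + (1)*(5)*det([[-10, -4], [0, 6]])
= -160 + -360 + -300
= -820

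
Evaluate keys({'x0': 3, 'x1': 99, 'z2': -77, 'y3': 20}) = ['x0', 'x1', 'z2', 'y3']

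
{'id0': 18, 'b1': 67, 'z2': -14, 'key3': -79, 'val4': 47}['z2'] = -14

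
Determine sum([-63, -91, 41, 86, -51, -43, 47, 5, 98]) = (-63) + (-91) + 41 + 86 + (-51) + (-43) + 47 + 5 + 98
= 29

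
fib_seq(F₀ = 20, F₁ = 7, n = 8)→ [20, 7, 27, 34, 61, 95, 156, 251]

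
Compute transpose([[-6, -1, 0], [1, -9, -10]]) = [[-6, 1], [-1, -9], [0, -10]]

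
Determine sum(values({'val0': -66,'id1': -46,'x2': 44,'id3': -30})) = (-66) + (-46) + 44 + (-30)
= -98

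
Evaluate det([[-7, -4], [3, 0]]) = (-7)*(0) - (-4)*(3)
= 12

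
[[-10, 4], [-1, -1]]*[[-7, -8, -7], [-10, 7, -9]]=[[30, 108, 34], [17, 1, 16]]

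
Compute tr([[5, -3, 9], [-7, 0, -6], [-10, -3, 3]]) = diagonal: 5 + 0 + 3
= 8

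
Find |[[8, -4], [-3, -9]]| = (8)*(-9) - (-4)*(-3)
= -84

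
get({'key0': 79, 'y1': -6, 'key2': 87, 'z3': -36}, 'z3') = -36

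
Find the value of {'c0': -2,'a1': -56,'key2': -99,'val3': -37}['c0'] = -2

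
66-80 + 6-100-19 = -127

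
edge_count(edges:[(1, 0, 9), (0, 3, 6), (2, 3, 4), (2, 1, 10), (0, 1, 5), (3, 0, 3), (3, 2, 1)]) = 7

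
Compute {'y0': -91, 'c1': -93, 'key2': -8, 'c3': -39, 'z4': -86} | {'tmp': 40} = {'y0': -91, 'c1': -93, 'key2': -8, 'c3': -39, 'z4': -86, 'tmp': 40}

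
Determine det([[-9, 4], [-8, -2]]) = 50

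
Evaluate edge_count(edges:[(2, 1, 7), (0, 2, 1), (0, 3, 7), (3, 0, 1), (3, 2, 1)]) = 5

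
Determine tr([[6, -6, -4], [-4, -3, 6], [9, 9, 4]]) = 7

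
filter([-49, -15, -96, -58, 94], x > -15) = keep x where x > -15: -49✗, -15✗, -96✗, -58✗, 94✓
= [94]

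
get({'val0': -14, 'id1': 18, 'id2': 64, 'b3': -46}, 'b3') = -46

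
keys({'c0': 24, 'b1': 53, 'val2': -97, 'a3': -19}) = ['c0', 'b1', 'val2', 'a3']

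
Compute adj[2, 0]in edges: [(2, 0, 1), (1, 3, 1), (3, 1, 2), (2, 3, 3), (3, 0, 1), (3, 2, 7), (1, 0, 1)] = 1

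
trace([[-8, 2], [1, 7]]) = -1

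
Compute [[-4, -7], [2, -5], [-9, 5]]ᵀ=[[-4, 2, -9], [-7, -5, 5]]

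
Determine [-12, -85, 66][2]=66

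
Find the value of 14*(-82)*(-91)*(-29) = -3029572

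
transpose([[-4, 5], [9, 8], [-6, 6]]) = [[-4, 9, -6], [5, 8, 6]]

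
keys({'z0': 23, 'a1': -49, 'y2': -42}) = ['z0', 'a1', 'y2']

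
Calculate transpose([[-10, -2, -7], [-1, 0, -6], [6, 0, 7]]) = [[-10, -1, 6], [-2, 0, 0], [-7, -6, 7]]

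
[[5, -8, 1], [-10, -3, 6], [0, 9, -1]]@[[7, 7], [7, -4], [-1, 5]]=C[0][0] = (5)*(7) + (-8)*(7) + (1)*(-1) = -22
C[0][1] = (5)*(7) + (-8)*(-4) + (1)*(5) = 72
C[1][0] = (-10)*(7) + (-3)*(7) + (6)*(-1) = -97
C[1][1] = (-10)*(7) + (-3)*(-4) + (6)*(5) = -28
C[2][0] = (0)*(7) + (9)*(7) + (-1)*(-1) = 64
C[2][1] = (0)*(7) + (9)*(-4) + (-1)*(5) = -41
= [[-22, 72], [-97, -28], [64, -41]]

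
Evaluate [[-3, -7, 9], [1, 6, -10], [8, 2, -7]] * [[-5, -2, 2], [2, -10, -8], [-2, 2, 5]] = [[-17, 94, 95], [27, -82, -96], [-22, -50, -35]]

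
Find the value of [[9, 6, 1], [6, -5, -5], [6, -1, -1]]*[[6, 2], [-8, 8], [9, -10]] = C[0][0] = (9)*(6) + (6)*(-8) + (1)*(9) = 15
C[0][1] = (9)*(2) + (6)*(8) + (1)*(-10) = 56
C[1][0] = (6)*(6) + (-5)*(-8) + (-5)*(9) = 31
C[1][1] = (6)*(2) + (-5)*(8) + (-5)*(-10) = 22
C[2][0] = (6)*(6) + (-1)*(-8) + (-1)*(9) = 35
C[2][1] = (6)*(2) + (-1)*(8) + (-1)*(-10) = 14
= [[15, 56], [31, 22], [35, 14]]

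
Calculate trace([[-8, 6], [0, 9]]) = diagonal: (-8) + 9
= 1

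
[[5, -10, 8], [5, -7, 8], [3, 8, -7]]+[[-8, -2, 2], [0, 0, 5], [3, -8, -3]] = [[-3, -12, 10], [5, -7, 13], [6, 0, -10]]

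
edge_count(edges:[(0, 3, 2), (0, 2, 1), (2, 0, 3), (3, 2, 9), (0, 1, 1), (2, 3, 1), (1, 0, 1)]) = 7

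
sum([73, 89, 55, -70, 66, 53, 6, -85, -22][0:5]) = slice → [73, 89, 55, -70, 66]
73 + 89 + 55 + (-70) + 66
= 213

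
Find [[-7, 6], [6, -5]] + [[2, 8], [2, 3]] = [[-5, 14], [8, -2]]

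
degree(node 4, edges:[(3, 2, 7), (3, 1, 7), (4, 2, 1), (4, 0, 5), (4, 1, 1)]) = incident: (4,2), (4,0), (4,1)
= 3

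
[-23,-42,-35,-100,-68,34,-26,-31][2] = -35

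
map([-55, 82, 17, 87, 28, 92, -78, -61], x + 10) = [-45, 92, 27, 97, 38, 102, -68, -51]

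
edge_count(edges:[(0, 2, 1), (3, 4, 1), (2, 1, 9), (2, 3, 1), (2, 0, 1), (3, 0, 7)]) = 6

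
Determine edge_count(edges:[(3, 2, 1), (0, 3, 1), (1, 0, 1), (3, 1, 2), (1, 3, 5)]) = 5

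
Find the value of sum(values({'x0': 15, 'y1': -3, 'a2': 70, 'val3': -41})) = 15 + (-3) + 70 + (-41)
= 41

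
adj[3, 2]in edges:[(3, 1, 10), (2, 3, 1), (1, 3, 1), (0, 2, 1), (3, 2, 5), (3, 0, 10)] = 5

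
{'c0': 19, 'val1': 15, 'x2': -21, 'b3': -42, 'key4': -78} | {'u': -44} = {'c0': 19, 'val1': 15, 'x2': -21, 'b3': -42, 'key4': -78, 'u': -44}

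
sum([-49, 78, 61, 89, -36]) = (-49) + 78 + 61 + 89 + (-36)
= 143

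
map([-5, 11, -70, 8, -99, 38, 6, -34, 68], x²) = [25, 121, 4900, 64, 9801, 1444, 36, 1156, 4624]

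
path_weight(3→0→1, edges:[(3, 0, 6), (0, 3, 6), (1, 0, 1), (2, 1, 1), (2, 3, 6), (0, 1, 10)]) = w(3→0)=6 + w(0→1)=10
= 16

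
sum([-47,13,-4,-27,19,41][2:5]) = -12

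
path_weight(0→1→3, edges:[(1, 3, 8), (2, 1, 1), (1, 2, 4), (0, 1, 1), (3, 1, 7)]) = 9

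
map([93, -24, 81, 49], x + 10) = [103, -14, 91, 59]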